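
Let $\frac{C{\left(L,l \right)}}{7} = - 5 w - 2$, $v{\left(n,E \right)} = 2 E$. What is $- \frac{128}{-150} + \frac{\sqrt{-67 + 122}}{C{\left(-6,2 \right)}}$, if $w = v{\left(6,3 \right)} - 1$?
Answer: $\frac{64}{75} - \frac{\sqrt{55}}{189} \approx 0.81409$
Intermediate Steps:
$w = 5$ ($w = 2 \cdot 3 - 1 = 6 - 1 = 5$)
$C{\left(L,l \right)} = -189$ ($C{\left(L,l \right)} = 7 \left(\left(-5\right) 5 - 2\right) = 7 \left(-25 - 2\right) = 7 \left(-27\right) = -189$)
$- \frac{128}{-150} + \frac{\sqrt{-67 + 122}}{C{\left(-6,2 \right)}} = - \frac{128}{-150} + \frac{\sqrt{-67 + 122}}{-189} = \left(-128\right) \left(- \frac{1}{150}\right) + \sqrt{55} \left(- \frac{1}{189}\right) = \frac{64}{75} - \frac{\sqrt{55}}{189}$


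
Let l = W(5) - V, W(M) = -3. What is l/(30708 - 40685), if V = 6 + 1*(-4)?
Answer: 5/9977 ≈ 0.00050115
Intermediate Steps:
V = 2 (V = 6 - 4 = 2)
l = -5 (l = -3 - 1*2 = -3 - 2 = -5)
l/(30708 - 40685) = -5/(30708 - 40685) = -5/(-9977) = -1/9977*(-5) = 5/9977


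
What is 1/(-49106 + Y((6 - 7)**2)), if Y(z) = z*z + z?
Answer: -1/49104 ≈ -2.0365e-5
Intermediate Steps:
Y(z) = z + z**2 (Y(z) = z**2 + z = z + z**2)
1/(-49106 + Y((6 - 7)**2)) = 1/(-49106 + (6 - 7)**2*(1 + (6 - 7)**2)) = 1/(-49106 + (-1)**2*(1 + (-1)**2)) = 1/(-49106 + 1*(1 + 1)) = 1/(-49106 + 1*2) = 1/(-49106 + 2) = 1/(-49104) = -1/49104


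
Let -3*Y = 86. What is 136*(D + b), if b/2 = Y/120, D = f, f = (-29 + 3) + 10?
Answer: -100844/45 ≈ -2241.0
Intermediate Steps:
Y = -86/3 (Y = -1/3*86 = -86/3 ≈ -28.667)
f = -16 (f = -26 + 10 = -16)
D = -16
b = -43/90 (b = 2*(-86/3/120) = 2*(-86/3*1/120) = 2*(-43/180) = -43/90 ≈ -0.47778)
136*(D + b) = 136*(-16 - 43/90) = 136*(-1483/90) = -100844/45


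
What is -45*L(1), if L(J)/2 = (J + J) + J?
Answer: -270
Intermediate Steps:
L(J) = 6*J (L(J) = 2*((J + J) + J) = 2*(2*J + J) = 2*(3*J) = 6*J)
-45*L(1) = -270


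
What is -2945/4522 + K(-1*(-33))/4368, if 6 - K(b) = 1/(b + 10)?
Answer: -2075111/3193008 ≈ -0.64989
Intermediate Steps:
K(b) = 6 - 1/(10 + b) (K(b) = 6 - 1/(b + 10) = 6 - 1/(10 + b))
-2945/4522 + K(-1*(-33))/4368 = -2945/4522 + ((59 + 6*(-1*(-33)))/(10 - 1*(-33)))/4368 = -2945*1/4522 + ((59 + 6*33)/(10 + 33))*(1/4368) = -155/238 + ((59 + 198)/43)*(1/4368) = -155/238 + ((1/43)*257)*(1/4368) = -155/238 + (257/43)*(1/4368) = -155/238 + 257/187824 = -2075111/3193008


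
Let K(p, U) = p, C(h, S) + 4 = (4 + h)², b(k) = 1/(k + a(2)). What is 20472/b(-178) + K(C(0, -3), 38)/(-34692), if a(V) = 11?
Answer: -9883820185/2891 ≈ -3.4188e+6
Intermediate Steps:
b(k) = 1/(11 + k) (b(k) = 1/(k + 11) = 1/(11 + k))
C(h, S) = -4 + (4 + h)²
20472/b(-178) + K(C(0, -3), 38)/(-34692) = 20472/(1/(11 - 178)) + (-4 + (4 + 0)²)/(-34692) = 20472/(1/(-167)) + (-4 + 4²)*(-1/34692) = 20472/(-1/167) + (-4 + 16)*(-1/34692) = 20472*(-167) + 12*(-1/34692) = -3418824 - 1/2891 = -9883820185/2891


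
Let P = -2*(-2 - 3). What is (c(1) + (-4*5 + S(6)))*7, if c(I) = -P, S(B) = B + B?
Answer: -126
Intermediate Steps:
S(B) = 2*B
P = 10 (P = -2*(-5) = 10)
c(I) = -10 (c(I) = -1*10 = -10)
(c(1) + (-4*5 + S(6)))*7 = (-10 + (-4*5 + 2*6))*7 = (-10 + (-20 + 12))*7 = (-10 - 8)*7 = -18*7 = -126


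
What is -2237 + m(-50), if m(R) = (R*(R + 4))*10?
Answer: 20763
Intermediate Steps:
m(R) = 10*R*(4 + R) (m(R) = (R*(4 + R))*10 = 10*R*(4 + R))
-2237 + m(-50) = -2237 + 10*(-50)*(4 - 50) = -2237 + 10*(-50)*(-46) = -2237 + 23000 = 20763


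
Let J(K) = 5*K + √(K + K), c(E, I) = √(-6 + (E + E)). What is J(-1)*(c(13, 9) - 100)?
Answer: 2*(5 - I*√2)*(50 - √5) ≈ 477.64 - 135.1*I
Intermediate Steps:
c(E, I) = √(-6 + 2*E)
J(K) = 5*K + √2*√K (J(K) = 5*K + √(2*K) = 5*K + √2*√K)
J(-1)*(c(13, 9) - 100) = (5*(-1) + √2*√(-1))*(√(-6 + 2*13) - 100) = (-5 + √2*I)*(√(-6 + 26) - 100) = (-5 + I*√2)*(√20 - 100) = (-5 + I*√2)*(2*√5 - 100) = (-5 + I*√2)*(-100 + 2*√5) = (-100 + 2*√5)*(-5 + I*√2)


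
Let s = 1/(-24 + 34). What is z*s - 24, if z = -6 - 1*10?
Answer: -128/5 ≈ -25.600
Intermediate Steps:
s = 1/10 ≈ 0.10000
z = -16 (z = -6 - 10 = -16)
z*s - 24 = -16*1/10 - 24 = -8/5 - 24 = -128/5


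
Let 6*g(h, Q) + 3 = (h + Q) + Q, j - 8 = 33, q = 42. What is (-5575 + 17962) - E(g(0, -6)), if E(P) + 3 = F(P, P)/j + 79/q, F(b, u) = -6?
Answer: 21332593/1722 ≈ 12388.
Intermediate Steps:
j = 41 (j = 8 + 33 = 41)
g(h, Q) = -½ + Q/3 + h/6 (g(h, Q) = -½ + ((h + Q) + Q)/6 = -½ + ((Q + h) + Q)/6 = -½ + (h + 2*Q)/6 = -½ + (Q/3 + h/6) = -½ + Q/3 + h/6)
E(P) = -2179/1722 (E(P) = -3 + (-6/41 + 79/42) = -3 + 2987/1722 = -2179/1722)
(-5575 + 17962) - E(g(0, -6)) = (-5575 + 17962) - 1*(-2179/1722) = 12387 + 2179/1722 = 21332593/1722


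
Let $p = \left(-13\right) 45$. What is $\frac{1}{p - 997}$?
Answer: $- \frac{1}{1582} \approx -0.00063211$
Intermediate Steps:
$p = -585$
$\frac{1}{p - 997} = \frac{1}{-585 - 997} = \frac{1}{-1582} = - \frac{1}{1582}$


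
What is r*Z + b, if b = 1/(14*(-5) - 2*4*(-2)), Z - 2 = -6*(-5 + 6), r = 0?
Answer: -1/54 ≈ -0.018519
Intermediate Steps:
Z = -4 (Z = 2 - 6*(-5 + 6) = 2 - 6*1 = 2 - 6 = -4)
b = -1/54 (b = 1/(-70 - 8*(-2)) = 1/(-70 + 16) = 1/(-54) = -1/54 ≈ -0.018519)
r*Z + b = 0*(-4) - 1/54 = 0 - 1/54 = -1/54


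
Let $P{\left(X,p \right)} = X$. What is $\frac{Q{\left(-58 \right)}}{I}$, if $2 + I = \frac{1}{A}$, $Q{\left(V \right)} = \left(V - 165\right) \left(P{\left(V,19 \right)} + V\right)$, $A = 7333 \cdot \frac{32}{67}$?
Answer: $- \frac{6070081408}{469245} \approx -12936.0$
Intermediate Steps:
$A = \frac{234656}{67}$ ($A = 7333 \cdot 32 \cdot \frac{1}{67} = 7333 \cdot \frac{32}{67} = \frac{234656}{67} \approx 3502.3$)
$Q{\left(V \right)} = 2 V \left(-165 + V\right)$ ($Q{\left(V \right)} = \left(V - 165\right) \left(V + V\right) = \left(-165 + V\right) 2 V = 2 V \left(-165 + V\right)$)
$I = - \frac{469245}{234656}$ ($I = -2 + \frac{1}{\frac{234656}{67}} = -2 + \frac{67}{234656} = - \frac{469245}{234656} \approx -1.9997$)
$\frac{Q{\left(-58 \right)}}{I} = \frac{2 \left(-58\right) \left(-165 - 58\right)}{- \frac{469245}{234656}} = 2 \left(-58\right) \left(-223\right) \left(- \frac{234656}{469245}\right) = 25868 \left(- \frac{234656}{469245}\right) = - \frac{6070081408}{469245}$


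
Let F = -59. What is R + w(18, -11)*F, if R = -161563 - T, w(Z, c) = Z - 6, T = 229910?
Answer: -392181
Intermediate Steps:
w(Z, c) = -6 + Z
R = -391473 (R = -161563 - 1*229910 = -161563 - 229910 = -391473)
R + w(18, -11)*F = -391473 + (-6 + 18)*(-59) = -391473 + 12*(-59) = -391473 - 708 = -392181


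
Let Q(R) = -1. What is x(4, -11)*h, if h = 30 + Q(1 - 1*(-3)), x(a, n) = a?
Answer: 116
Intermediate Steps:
h = 29 (h = 30 - 1 = 29)
x(4, -11)*h = 4*29 = 116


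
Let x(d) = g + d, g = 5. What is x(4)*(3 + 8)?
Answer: 99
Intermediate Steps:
x(d) = 5 + d
x(4)*(3 + 8) = (5 + 4)*(3 + 8) = 9*11 = 99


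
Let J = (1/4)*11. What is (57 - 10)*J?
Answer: 517/4 ≈ 129.25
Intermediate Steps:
J = 11/4 (J = (1*(1/4))*11 = (1/4)*11 = 11/4 ≈ 2.7500)
(57 - 10)*J = (57 - 10)*(11/4) = 47*(11/4) = 517/4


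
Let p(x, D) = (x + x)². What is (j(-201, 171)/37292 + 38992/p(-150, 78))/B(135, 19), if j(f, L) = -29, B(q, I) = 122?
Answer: 90717479/25591635000 ≈ 0.0035448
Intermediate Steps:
p(x, D) = 4*x² (p(x, D) = (2*x)² = 4*x²)
(j(-201, 171)/37292 + 38992/p(-150, 78))/B(135, 19) = (-29/37292 + 38992/((4*(-150)²)))/122 = (-29*1/37292 + 38992/((4*22500)))*(1/122) = (-29/37292 + 38992/90000)*(1/122) = (-29/37292 + 38992*(1/90000))*(1/122) = (-29/37292 + 2437/5625)*(1/122) = (90717479/209767500)*(1/122) = 90717479/25591635000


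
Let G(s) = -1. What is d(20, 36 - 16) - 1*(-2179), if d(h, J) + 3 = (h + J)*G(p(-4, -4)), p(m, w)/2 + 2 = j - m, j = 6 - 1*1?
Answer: 2136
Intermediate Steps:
j = 5 (j = 6 - 1 = 5)
p(m, w) = 6 - 2*m (p(m, w) = -4 + 2*(5 - m) = -4 + (10 - 2*m) = 6 - 2*m)
d(h, J) = -3 - J - h (d(h, J) = -3 + (h + J)*(-1) = -3 + (J + h)*(-1) = -3 + (-J - h) = -3 - J - h)
d(20, 36 - 16) - 1*(-2179) = (-3 - (36 - 16) - 1*20) - 1*(-2179) = (-3 - 1*20 - 20) + 2179 = (-3 - 20 - 20) + 2179 = -43 + 2179 = 2136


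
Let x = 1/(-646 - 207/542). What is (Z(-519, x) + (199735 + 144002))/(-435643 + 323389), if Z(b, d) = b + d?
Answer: -60121325180/19663477053 ≈ -3.0575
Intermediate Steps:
x = -542/350339 (x = 1/(-646 - 207*1/542) = 1/(-646 - 207/542) = 1/(-350339/542) = -542/350339 ≈ -0.0015471)
(Z(-519, x) + (199735 + 144002))/(-435643 + 323389) = ((-519 - 542/350339) + (199735 + 144002))/(-435643 + 323389) = (-181826483/350339 + 343737)/(-112254) = (120242650360/350339)*(-1/112254) = -60121325180/19663477053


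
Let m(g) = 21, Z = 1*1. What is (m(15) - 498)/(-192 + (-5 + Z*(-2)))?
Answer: 477/199 ≈ 2.3970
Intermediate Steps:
Z = 1
(m(15) - 498)/(-192 + (-5 + Z*(-2))) = (21 - 498)/(-192 + (-5 + 1*(-2))) = -477/(-192 + (-5 - 2)) = -477/(-192 - 7) = -477/(-199) = -477*(-1/199) = 477/199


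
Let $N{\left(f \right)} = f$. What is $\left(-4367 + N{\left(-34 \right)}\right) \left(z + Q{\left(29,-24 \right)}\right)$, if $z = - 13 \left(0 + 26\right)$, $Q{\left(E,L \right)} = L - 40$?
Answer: $1769202$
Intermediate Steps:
$Q{\left(E,L \right)} = -40 + L$
$z = -338$ ($z = \left(-13\right) 26 = -338$)
$\left(-4367 + N{\left(-34 \right)}\right) \left(z + Q{\left(29,-24 \right)}\right) = \left(-4367 - 34\right) \left(-338 - 64\right) = - 4401 \left(-338 - 64\right) = \left(-4401\right) \left(-402\right) = 1769202$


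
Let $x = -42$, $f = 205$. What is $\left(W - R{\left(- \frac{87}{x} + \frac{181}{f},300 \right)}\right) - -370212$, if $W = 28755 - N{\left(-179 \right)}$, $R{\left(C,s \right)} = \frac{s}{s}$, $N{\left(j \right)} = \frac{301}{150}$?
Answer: $\frac{59844599}{150} \approx 3.9896 \cdot 10^{5}$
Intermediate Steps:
$N{\left(j \right)} = \frac{301}{150}$ ($N{\left(j \right)} = 301 \cdot \frac{1}{150} = \frac{301}{150}$)
$R{\left(C,s \right)} = 1$
$W = \frac{4312949}{150}$ ($W = 28755 - \frac{301}{150} = \frac{4312949}{150} \approx 28753.0$)
$\left(W - R{\left(- \frac{87}{x} + \frac{181}{f},300 \right)}\right) - -370212 = \left(\frac{4312949}{150} - 1\right) - -370212 = \left(\frac{4312949}{150} - 1\right) + 370212 = \frac{4312799}{150} + 370212 = \frac{59844599}{150}$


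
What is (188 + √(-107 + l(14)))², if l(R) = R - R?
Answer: (188 + I*√107)² ≈ 35237.0 + 3889.4*I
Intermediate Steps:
l(R) = 0
(188 + √(-107 + l(14)))² = (188 + √(-107 + 0))² = (188 + √(-107))² = (188 + I*√107)²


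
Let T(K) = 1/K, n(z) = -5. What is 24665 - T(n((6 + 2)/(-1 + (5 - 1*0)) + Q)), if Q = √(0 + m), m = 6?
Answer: 123326/5 ≈ 24665.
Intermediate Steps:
Q = √6 (Q = √(0 + 6) = √6 ≈ 2.4495)
24665 - T(n((6 + 2)/(-1 + (5 - 1*0)) + Q)) = 24665 - 1/(-5) = 24665 - 1*(-⅕) = 24665 + ⅕ = 123326/5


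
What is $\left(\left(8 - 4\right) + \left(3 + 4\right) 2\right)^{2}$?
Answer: $324$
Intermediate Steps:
$\left(\left(8 - 4\right) + \left(3 + 4\right) 2\right)^{2} = \left(4 + 7 \cdot 2\right)^{2} = \left(4 + 14\right)^{2} = 18^{2} = 324$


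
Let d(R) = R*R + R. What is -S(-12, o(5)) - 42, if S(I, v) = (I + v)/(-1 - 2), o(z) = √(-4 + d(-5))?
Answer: -134/3 ≈ -44.667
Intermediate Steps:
d(R) = R + R² (d(R) = R² + R = R + R²)
o(z) = 4 (o(z) = √(-4 - 5*(1 - 5)) = √(-4 - 5*(-4)) = √(-4 + 20) = √16 = 4)
S(I, v) = -I/3 - v/3 (S(I, v) = (I + v)/(-3) = (I + v)*(-⅓) = -I/3 - v/3)
-S(-12, o(5)) - 42 = -(-⅓*(-12) - ⅓*4) - 42 = -(4 - 4/3) - 42 = -1*8/3 - 42 = -8/3 - 42 = -134/3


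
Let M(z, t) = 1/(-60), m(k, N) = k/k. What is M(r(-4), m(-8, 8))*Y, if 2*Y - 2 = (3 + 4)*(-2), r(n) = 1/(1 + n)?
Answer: 1/10 ≈ 0.10000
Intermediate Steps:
m(k, N) = 1
M(z, t) = -1/60
Y = -6 (Y = 1 + ((3 + 4)*(-2))/2 = 1 + (7*(-2))/2 = 1 + (1/2)*(-14) = 1 - 7 = -6)
M(r(-4), m(-8, 8))*Y = -1/60*(-6) = 1/10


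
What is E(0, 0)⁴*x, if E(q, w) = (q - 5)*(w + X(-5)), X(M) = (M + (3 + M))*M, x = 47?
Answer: 44080859375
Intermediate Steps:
X(M) = M*(3 + 2*M) (X(M) = (3 + 2*M)*M = M*(3 + 2*M))
E(q, w) = (-5 + q)*(35 + w) (E(q, w) = (q - 5)*(w - 5*(3 + 2*(-5))) = (-5 + q)*(w - 5*(3 - 10)) = (-5 + q)*(w - 5*(-7)) = (-5 + q)*(w + 35) = (-5 + q)*(35 + w))
E(0, 0)⁴*x = (-175 - 5*0 + 35*0 + 0*0)⁴*47 = (-175 + 0 + 0 + 0)⁴*47 = (-175)⁴*47 = 937890625*47 = 44080859375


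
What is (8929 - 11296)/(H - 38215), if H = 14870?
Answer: 2367/23345 ≈ 0.10139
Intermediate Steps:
(8929 - 11296)/(H - 38215) = (8929 - 11296)/(14870 - 38215) = -2367/(-23345) = -2367*(-1/23345) = 2367/23345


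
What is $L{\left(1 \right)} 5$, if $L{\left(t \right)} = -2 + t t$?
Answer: $-5$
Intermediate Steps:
$L{\left(t \right)} = -2 + t^{2}$
$L{\left(1 \right)} 5 = \left(-2 + 1^{2}\right) 5 = \left(-2 + 1\right) 5 = \left(-1\right) 5 = -5$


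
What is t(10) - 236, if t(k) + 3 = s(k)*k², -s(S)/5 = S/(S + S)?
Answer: -489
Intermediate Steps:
s(S) = -5/2 (s(S) = -5*S/(S + S) = -5*S/(2*S) = -5*1/(2*S)*S = -5*½ = -5/2)
t(k) = -3 - 5*k²/2
t(10) - 236 = (-3 - 5/2*10²) - 236 = (-3 - 5/2*100) - 236 = (-3 - 250) - 236 = -253 - 236 = -489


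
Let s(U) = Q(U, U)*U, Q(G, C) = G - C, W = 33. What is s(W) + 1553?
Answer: 1553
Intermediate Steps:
s(U) = 0 (s(U) = (U - U)*U = 0*U = 0)
s(W) + 1553 = 0 + 1553 = 1553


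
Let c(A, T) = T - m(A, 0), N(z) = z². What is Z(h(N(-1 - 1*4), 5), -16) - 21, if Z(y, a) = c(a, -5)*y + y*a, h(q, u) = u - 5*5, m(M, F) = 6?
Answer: 519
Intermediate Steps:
c(A, T) = -6 + T (c(A, T) = T - 1*6 = T - 6 = -6 + T)
h(q, u) = -25 + u (h(q, u) = u - 25 = -25 + u)
Z(y, a) = -11*y + a*y (Z(y, a) = (-6 - 5)*y + y*a = -11*y + a*y)
Z(h(N(-1 - 1*4), 5), -16) - 21 = (-25 + 5)*(-11 - 16) - 21 = -20*(-27) - 21 = 540 - 21 = 519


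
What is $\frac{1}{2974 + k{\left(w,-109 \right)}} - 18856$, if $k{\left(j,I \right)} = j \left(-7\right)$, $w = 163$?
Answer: $- \frac{34563047}{1833} \approx -18856.0$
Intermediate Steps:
$k{\left(j,I \right)} = - 7 j$
$\frac{1}{2974 + k{\left(w,-109 \right)}} - 18856 = \frac{1}{2974 - 1141} - 18856 = \frac{1}{1833} - 18856 = - \frac{34563047}{1833}$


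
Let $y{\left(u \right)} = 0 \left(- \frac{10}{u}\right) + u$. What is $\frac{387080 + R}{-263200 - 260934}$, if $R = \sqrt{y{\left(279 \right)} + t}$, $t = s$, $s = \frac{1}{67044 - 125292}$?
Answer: $- \frac{193540}{262067} - \frac{\sqrt{26294427038}}{5088292872} \approx -0.73855$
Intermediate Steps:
$y{\left(u \right)} = u$ ($y{\left(u \right)} = 0 + u = u$)
$s = - \frac{1}{58248}$ ($s = \frac{1}{-58248} = - \frac{1}{58248} \approx -1.7168 \cdot 10^{-5}$)
$t = - \frac{1}{58248} \approx -1.7168 \cdot 10^{-5}$
$R = \frac{\sqrt{26294427038}}{9708}$ ($R = \sqrt{279 - \frac{1}{58248}} = \sqrt{\frac{16251191}{58248}} = \frac{\sqrt{26294427038}}{9708} \approx 16.703$)
$\frac{387080 + R}{-263200 - 260934} = \frac{387080 + \frac{\sqrt{26294427038}}{9708}}{-263200 - 260934} = \frac{387080 + \frac{\sqrt{26294427038}}{9708}}{-524134} = \left(387080 + \frac{\sqrt{26294427038}}{9708}\right) \left(- \frac{1}{524134}\right) = - \frac{193540}{262067} - \frac{\sqrt{26294427038}}{5088292872}$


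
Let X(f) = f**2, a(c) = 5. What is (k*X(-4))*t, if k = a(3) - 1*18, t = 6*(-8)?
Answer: 9984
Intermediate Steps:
t = -48
k = -13 (k = 5 - 1*18 = 5 - 18 = -13)
(k*X(-4))*t = -13*(-4)**2*(-48) = -13*16*(-48) = -208*(-48) = 9984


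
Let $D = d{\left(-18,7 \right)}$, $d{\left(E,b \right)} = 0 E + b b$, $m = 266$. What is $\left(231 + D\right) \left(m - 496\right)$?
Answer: $-64400$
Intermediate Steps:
$d{\left(E,b \right)} = b^{2}$ ($d{\left(E,b \right)} = 0 + b^{2} = b^{2}$)
$D = 49$ ($D = 7^{2} = 49$)
$\left(231 + D\right) \left(m - 496\right) = \left(231 + 49\right) \left(266 - 496\right) = 280 \left(-230\right) = -64400$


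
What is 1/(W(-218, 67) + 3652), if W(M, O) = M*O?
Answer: -1/10954 ≈ -9.1291e-5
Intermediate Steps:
1/(W(-218, 67) + 3652) = 1/(-218*67 + 3652) = 1/(-14606 + 3652) = 1/(-10954) = -1/10954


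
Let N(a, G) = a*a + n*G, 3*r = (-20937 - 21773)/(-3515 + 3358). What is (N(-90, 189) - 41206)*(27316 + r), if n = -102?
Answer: -676201273664/471 ≈ -1.4357e+9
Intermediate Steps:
r = 42710/471 (r = ((-20937 - 21773)/(-3515 + 3358))/3 = (-42710/(-157))/3 = (-42710*(-1/157))/3 = (⅓)*(42710/157) = 42710/471 ≈ 90.679)
N(a, G) = a² - 102*G (N(a, G) = a*a - 102*G = a² - 102*G)
(N(-90, 189) - 41206)*(27316 + r) = (((-90)² - 102*189) - 41206)*(27316 + 42710/471) = ((8100 - 19278) - 41206)*(12908546/471) = (-11178 - 41206)*(12908546/471) = -52384*12908546/471 = -676201273664/471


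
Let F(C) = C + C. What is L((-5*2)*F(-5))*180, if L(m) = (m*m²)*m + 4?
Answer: 18000000720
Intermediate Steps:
F(C) = 2*C
L(m) = 4 + m⁴ (L(m) = m³*m + 4 = m⁴ + 4 = 4 + m⁴)
L((-5*2)*F(-5))*180 = (4 + ((-5*2)*(2*(-5)))⁴)*180 = (4 + (-10*(-10))⁴)*180 = (4 + 100⁴)*180 = (4 + 100000000)*180 = 100000004*180 = 18000000720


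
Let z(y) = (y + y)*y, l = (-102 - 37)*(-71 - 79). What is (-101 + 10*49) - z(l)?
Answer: -869444611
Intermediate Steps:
l = 20850 (l = -139*(-150) = 20850)
z(y) = 2*y**2 (z(y) = (2*y)*y = 2*y**2)
(-101 + 10*49) - z(l) = (-101 + 10*49) - 2*20850**2 = (-101 + 490) - 2*434722500 = 389 - 1*869445000 = 389 - 869445000 = -869444611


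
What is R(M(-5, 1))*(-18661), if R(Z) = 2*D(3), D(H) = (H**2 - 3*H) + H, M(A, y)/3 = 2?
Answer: -111966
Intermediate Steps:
M(A, y) = 6 (M(A, y) = 3*2 = 6)
D(H) = H**2 - 2*H
R(Z) = 6 (R(Z) = 2*(3*(-2 + 3)) = 2*(3*1) = 2*3 = 6)
R(M(-5, 1))*(-18661) = 6*(-18661) = -111966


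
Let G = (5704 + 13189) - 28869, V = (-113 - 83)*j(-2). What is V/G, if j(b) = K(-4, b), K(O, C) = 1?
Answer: 49/2494 ≈ 0.019647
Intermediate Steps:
j(b) = 1
V = -196 (V = (-113 - 83)*1 = -196*1 = -196)
G = -9976 (G = 18893 - 28869 = -9976)
V/G = -196/(-9976) = -196*(-1/9976) = 49/2494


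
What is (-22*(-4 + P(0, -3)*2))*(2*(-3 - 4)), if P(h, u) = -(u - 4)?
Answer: 3080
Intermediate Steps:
P(h, u) = 4 - u (P(h, u) = -(-4 + u) = 4 - u)
(-22*(-4 + P(0, -3)*2))*(2*(-3 - 4)) = (-22*(-4 + (4 - 1*(-3))*2))*(2*(-3 - 4)) = (-22*(-4 + (4 + 3)*2))*(2*(-7)) = -22*(-4 + 7*2)*(-14) = -22*(-4 + 14)*(-14) = -22*10*(-14) = -220*(-14) = 3080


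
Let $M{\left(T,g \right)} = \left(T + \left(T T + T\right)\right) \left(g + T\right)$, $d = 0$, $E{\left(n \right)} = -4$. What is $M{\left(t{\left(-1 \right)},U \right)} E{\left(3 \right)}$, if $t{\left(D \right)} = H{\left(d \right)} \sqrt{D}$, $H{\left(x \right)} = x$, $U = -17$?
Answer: $0$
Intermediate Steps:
$t{\left(D \right)} = 0$ ($t{\left(D \right)} = 0 \sqrt{D} = 0$)
$M{\left(T,g \right)} = \left(T + g\right) \left(T^{2} + 2 T\right)$ ($M{\left(T,g \right)} = \left(T + \left(T^{2} + T\right)\right) \left(T + g\right) = \left(T + \left(T + T^{2}\right)\right) \left(T + g\right) = \left(T^{2} + 2 T\right) \left(T + g\right) = \left(T + g\right) \left(T^{2} + 2 T\right)$)
$M{\left(t{\left(-1 \right)},U \right)} E{\left(3 \right)} = 0 \left(0^{2} + 2 \cdot 0 + 2 \left(-17\right) + 0 \left(-17\right)\right) \left(-4\right) = 0 \left(0 + 0 - 34 + 0\right) \left(-4\right) = 0 \left(-34\right) \left(-4\right) = 0 \left(-4\right) = 0$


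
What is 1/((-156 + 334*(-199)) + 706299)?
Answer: 1/639677 ≈ 1.5633e-6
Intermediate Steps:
1/((-156 + 334*(-199)) + 706299) = 1/((-156 - 66466) + 706299) = 1/(-66622 + 706299) = 1/639677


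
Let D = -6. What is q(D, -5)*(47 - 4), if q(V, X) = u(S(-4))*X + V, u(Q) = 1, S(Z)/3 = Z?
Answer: -473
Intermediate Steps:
S(Z) = 3*Z
q(V, X) = V + X (q(V, X) = 1*X + V = X + V = V + X)
q(D, -5)*(47 - 4) = (-6 - 5)*(47 - 4) = -11*43 = -473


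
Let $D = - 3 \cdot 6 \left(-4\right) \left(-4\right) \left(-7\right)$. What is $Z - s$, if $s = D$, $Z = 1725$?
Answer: $-291$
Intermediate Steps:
$D = 2016$ ($D = - 3 \left(\left(-24\right) \left(-4\right)\right) \left(-7\right) = \left(-3\right) 96 \left(-7\right) = \left(-288\right) \left(-7\right) = 2016$)
$s = 2016$
$Z - s = 1725 - 2016 = -291$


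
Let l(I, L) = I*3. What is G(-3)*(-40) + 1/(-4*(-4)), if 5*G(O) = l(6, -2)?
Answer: -2303/16 ≈ -143.94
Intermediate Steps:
l(I, L) = 3*I
G(O) = 18/5 (G(O) = (3*6)/5 = (⅕)*18 = 18/5)
G(-3)*(-40) + 1/(-4*(-4)) = (18/5)*(-40) + 1/(-4*(-4)) = -144 + 1/16 = -2303/16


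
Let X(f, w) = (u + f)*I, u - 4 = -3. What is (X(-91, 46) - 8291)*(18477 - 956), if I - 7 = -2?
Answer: -153151061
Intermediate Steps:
I = 5 (I = 7 - 2 = 5)
u = 1 (u = 4 - 3 = 1)
X(f, w) = 5 + 5*f (X(f, w) = (1 + f)*5 = 5 + 5*f)
(X(-91, 46) - 8291)*(18477 - 956) = ((5 + 5*(-91)) - 8291)*(18477 - 956) = ((5 - 455) - 8291)*17521 = (-450 - 8291)*17521 = -8741*17521 = -153151061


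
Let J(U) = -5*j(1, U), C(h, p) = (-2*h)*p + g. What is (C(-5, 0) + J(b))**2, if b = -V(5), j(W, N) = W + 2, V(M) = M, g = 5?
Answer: 100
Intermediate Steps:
C(h, p) = 5 - 2*h*p (C(h, p) = (-2*h)*p + 5 = -2*h*p + 5 = 5 - 2*h*p)
j(W, N) = 2 + W
b = -5 (b = -1*5 = -5)
J(U) = -15 (J(U) = -5*(2 + 1) = -5*3 = -15)
(C(-5, 0) + J(b))**2 = ((5 - 2*(-5)*0) - 15)**2 = ((5 + 0) - 15)**2 = (5 - 15)**2 = (-10)**2 = 100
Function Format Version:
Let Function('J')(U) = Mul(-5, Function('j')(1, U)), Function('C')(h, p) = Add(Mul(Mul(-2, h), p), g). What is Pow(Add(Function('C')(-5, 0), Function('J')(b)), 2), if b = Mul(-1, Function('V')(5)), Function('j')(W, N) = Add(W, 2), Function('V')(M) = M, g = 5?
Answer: 100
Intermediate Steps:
Function('C')(h, p) = Add(5, Mul(-2, h, p)) (Function('C')(h, p) = Add(Mul(Mul(-2, h), p), 5) = Add(Mul(-2, h, p), 5) = Add(5, Mul(-2, h, p)))
Function('j')(W, N) = Add(2, W)
b = -5 (b = Mul(-1, 5) = -5)
Function('J')(U) = -15 (Function('J')(U) = Mul(-5, Add(2, 1)) = Mul(-5, 3) = -15)
Pow(Add(Function('C')(-5, 0), Function('J')(b)), 2) = Pow(Add(Add(5, Mul(-2, -5, 0)), -15), 2) = Pow(Add(Add(5, 0), -15), 2) = Pow(Add(5, -15), 2) = Pow(-10, 2) = 100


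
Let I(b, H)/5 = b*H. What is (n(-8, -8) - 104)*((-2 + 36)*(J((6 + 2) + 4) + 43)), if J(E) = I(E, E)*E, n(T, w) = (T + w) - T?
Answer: -33064864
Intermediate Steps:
I(b, H) = 5*H*b (I(b, H) = 5*(b*H) = 5*(H*b) = 5*H*b)
n(T, w) = w
J(E) = 5*E**3 (J(E) = (5*E*E)*E = (5*E**2)*E = 5*E**3)
(n(-8, -8) - 104)*((-2 + 36)*(J((6 + 2) + 4) + 43)) = (-8 - 104)*((-2 + 36)*(5*((6 + 2) + 4)**3 + 43)) = -3808*(5*(8 + 4)**3 + 43) = -3808*(5*12**3 + 43) = -3808*(5*1728 + 43) = -3808*(8640 + 43) = -3808*8683 = -112*295222 = -33064864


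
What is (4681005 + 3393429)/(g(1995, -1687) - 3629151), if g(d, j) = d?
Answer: -1345739/604526 ≈ -2.2261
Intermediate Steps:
(4681005 + 3393429)/(g(1995, -1687) - 3629151) = (4681005 + 3393429)/(1995 - 3629151) = 8074434/(-3627156) = 8074434*(-1/3627156) = -1345739/604526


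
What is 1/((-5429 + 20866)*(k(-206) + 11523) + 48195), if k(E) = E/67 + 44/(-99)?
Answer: 603/107258276524 ≈ 5.6219e-9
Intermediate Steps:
k(E) = -4/9 + E/67 (k(E) = E*(1/67) + 44*(-1/99) = E/67 - 4/9 = -4/9 + E/67)
1/((-5429 + 20866)*(k(-206) + 11523) + 48195) = 1/((-5429 + 20866)*((-4/9 + (1/67)*(-206)) + 11523) + 48195) = 1/(15437*((-4/9 - 206/67) + 11523) + 48195) = 1/(15437*(-2122/603 + 11523) + 48195) = 1/(15437*(6946247/603) + 48195) = 1/(107229214939/603 + 48195) = 1/(107258276524/603) = 603/107258276524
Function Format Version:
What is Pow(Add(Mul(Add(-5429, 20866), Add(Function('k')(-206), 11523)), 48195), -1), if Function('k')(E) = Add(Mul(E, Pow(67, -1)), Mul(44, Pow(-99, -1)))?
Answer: Rational(603, 107258276524) ≈ 5.6219e-9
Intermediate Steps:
Function('k')(E) = Add(Rational(-4, 9), Mul(Rational(1, 67), E)) (Function('k')(E) = Add(Mul(E, Rational(1, 67)), Mul(44, Rational(-1, 99))) = Add(Mul(Rational(1, 67), E), Rational(-4, 9)) = Add(Rational(-4, 9), Mul(Rational(1, 67), E)))
Pow(Add(Mul(Add(-5429, 20866), Add(Function('k')(-206), 11523)), 48195), -1) = Pow(Add(Mul(Add(-5429, 20866), Add(Add(Rational(-4, 9), Mul(Rational(1, 67), -206)), 11523)), 48195), -1) = Pow(Add(Mul(15437, Add(Add(Rational(-4, 9), Rational(-206, 67)), 11523)), 48195), -1) = Pow(Add(Mul(15437, Add(Rational(-2122, 603), 11523)), 48195), -1) = Pow(Add(Mul(15437, Rational(6946247, 603)), 48195), -1) = Pow(Add(Rational(107229214939, 603), 48195), -1) = Pow(Rational(107258276524, 603), -1) = Rational(603, 107258276524)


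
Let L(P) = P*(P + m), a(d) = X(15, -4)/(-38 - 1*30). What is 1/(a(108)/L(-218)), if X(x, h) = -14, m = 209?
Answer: 66708/7 ≈ 9529.7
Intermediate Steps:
a(d) = 7/34 (a(d) = -14/(-38 - 1*30) = -14/(-38 - 30) = -14/(-68) = -14*(-1/68) = 7/34)
L(P) = P*(209 + P) (L(P) = P*(P + 209) = P*(209 + P))
1/(a(108)/L(-218)) = 1/(7/(34*((-218*(209 - 218))))) = 1/(7/(34*((-218*(-9))))) = 1/((7/34)/1962) = 1/((7/34)*(1/1962)) = 1/(7/66708) = 66708/7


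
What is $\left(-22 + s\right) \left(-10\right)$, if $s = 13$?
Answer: $90$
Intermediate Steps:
$\left(-22 + s\right) \left(-10\right) = \left(-22 + 13\right) \left(-10\right) = \left(-9\right) \left(-10\right) = 90$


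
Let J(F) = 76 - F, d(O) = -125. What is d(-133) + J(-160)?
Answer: 111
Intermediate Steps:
d(-133) + J(-160) = -125 + (76 - 1*(-160)) = -125 + (76 + 160) = -125 + 236 = 111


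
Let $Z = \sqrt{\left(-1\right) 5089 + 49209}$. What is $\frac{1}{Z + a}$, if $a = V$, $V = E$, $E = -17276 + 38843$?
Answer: $\frac{21567}{465091369} - \frac{2 \sqrt{11030}}{465091369} \approx 4.592 \cdot 10^{-5}$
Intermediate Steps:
$E = 21567$
$V = 21567$
$a = 21567$
$Z = 2 \sqrt{11030}$ ($Z = \sqrt{-5089 + 49209} = \sqrt{44120} = 2 \sqrt{11030} \approx 210.05$)
$\frac{1}{Z + a} = \frac{1}{2 \sqrt{11030} + 21567} = \frac{1}{21567 + 2 \sqrt{11030}}$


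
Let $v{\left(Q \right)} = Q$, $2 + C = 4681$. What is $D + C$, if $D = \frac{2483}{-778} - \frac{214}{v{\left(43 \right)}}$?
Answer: $\frac{156258005}{33454} \approx 4670.8$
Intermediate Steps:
$C = 4679$ ($C = -2 + 4681 = 4679$)
$D = - \frac{273261}{33454}$ ($D = \frac{2483}{-778} - \frac{214}{43} = 2483 \left(- \frac{1}{778}\right) - \frac{214}{43} = - \frac{2483}{778} - \frac{214}{43} = - \frac{273261}{33454} \approx -8.1683$)
$D + C = - \frac{273261}{33454} + 4679 = \frac{156258005}{33454}$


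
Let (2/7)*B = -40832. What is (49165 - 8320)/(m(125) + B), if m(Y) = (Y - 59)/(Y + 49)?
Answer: -394835/1381479 ≈ -0.28581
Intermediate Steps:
B = -142912 (B = (7/2)*(-40832) = -142912)
m(Y) = (-59 + Y)/(49 + Y)
(49165 - 8320)/(m(125) + B) = (49165 - 8320)/((-59 + 125)/(49 + 125) - 142912) = 40845/(66/174 - 142912) = 40845/((1/174)*66 - 142912) = 40845/(11/29 - 142912) = 40845/(-4144437/29) = 40845*(-29/4144437) = -394835/1381479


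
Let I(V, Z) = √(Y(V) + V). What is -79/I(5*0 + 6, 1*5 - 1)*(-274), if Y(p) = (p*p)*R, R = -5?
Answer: -10823*I*√174/87 ≈ -1641.0*I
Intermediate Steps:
Y(p) = -5*p² (Y(p) = (p*p)*(-5) = p²*(-5) = -5*p²)
I(V, Z) = √(V - 5*V²) (I(V, Z) = √(-5*V² + V) = √(V - 5*V²))
-79/I(5*0 + 6, 1*5 - 1)*(-274) = -79*1/(√(1 - 5*(5*0 + 6))*√(5*0 + 6))*(-274) = -79*1/(√(0 + 6)*√(1 - 5*(0 + 6)))*(-274) = -79*√6/(6*√(1 - 5*6))*(-274) = -79*√6/(6*√(1 - 30))*(-274) = -79*(-I*√174/174)*(-274) = -(-79)*I*√174/174*(-274) = (79*I*√174/174)*(-274) = -10823*I*√174/87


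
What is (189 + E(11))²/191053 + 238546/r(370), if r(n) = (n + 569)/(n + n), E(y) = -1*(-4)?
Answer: 33725482390931/179398767 ≈ 1.8799e+5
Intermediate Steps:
E(y) = 4
r(n) = (569 + n)/(2*n) (r(n) = (569 + n)/((2*n)) = (569 + n)*(1/(2*n)) = (569 + n)/(2*n))
(189 + E(11))²/191053 + 238546/r(370) = (189 + 4)²/191053 + 238546/(((½)*(569 + 370)/370)) = 193²*(1/191053) + 238546/(((½)*(1/370)*939)) = 37249*(1/191053) + 238546/(939/740) = 37249/191053 + 238546*(740/939) = 37249/191053 + 176524040/939 = 33725482390931/179398767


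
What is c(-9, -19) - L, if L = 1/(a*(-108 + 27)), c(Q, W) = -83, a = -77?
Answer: -517672/6237 ≈ -83.000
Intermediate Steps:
L = 1/6237 (L = 1/(-77*(-108 + 27)) = 1/(-77*(-81)) = 1/6237 ≈ 0.00016033)
c(-9, -19) - L = -83 - 1*1/6237 = -83 - 1/6237 = -517672/6237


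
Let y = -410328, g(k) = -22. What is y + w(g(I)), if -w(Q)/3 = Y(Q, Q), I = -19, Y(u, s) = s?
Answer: -410262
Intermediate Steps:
w(Q) = -3*Q
y + w(g(I)) = -410328 - 3*(-22) = -410328 + 66 = -410262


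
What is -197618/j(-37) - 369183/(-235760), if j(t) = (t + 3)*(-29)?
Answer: -23113202621/116229680 ≈ -198.86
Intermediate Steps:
j(t) = -87 - 29*t (j(t) = (3 + t)*(-29) = -87 - 29*t)
-197618/j(-37) - 369183/(-235760) = -197618/(-87 - 29*(-37)) - 369183/(-235760) = -197618/(-87 + 1073) - 369183*(-1/235760) = -197618/986 + 369183/235760 = -197618*1/986 + 369183/235760 = -98809/493 + 369183/235760 = -23113202621/116229680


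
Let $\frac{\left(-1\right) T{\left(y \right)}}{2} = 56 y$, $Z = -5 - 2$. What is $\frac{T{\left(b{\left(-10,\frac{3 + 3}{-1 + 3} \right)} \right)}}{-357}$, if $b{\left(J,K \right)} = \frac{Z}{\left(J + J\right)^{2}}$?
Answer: $- \frac{7}{1275} \approx -0.0054902$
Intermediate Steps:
$Z = -7$
$b{\left(J,K \right)} = - \frac{7}{4 J^{2}}$ ($b{\left(J,K \right)} = - \frac{7}{\left(J + J\right)^{2}} = - \frac{7}{\left(2 J\right)^{2}} = - \frac{7}{4 J^{2}}$)
$T{\left(y \right)} = - 112 y$ ($T{\left(y \right)} = - 2 \cdot 56 y = - 112 y$)
$\frac{T{\left(b{\left(-10,\frac{3 + 3}{-1 + 3} \right)} \right)}}{-357} = \frac{\left(-112\right) \left(- \frac{7}{4 \cdot 100}\right)}{-357} = - 112 \left(\left(- \frac{7}{4}\right) \frac{1}{100}\right) \left(- \frac{1}{357}\right) = \left(-112\right) \left(- \frac{7}{400}\right) \left(- \frac{1}{357}\right) = \frac{49}{25} \left(- \frac{1}{357}\right) = - \frac{7}{1275}$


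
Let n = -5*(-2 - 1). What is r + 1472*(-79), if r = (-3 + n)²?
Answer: -116144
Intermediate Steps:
n = 15 (n = -5*(-3) = 15)
r = 144 (r = (-3 + 15)² = 12² = 144)
r + 1472*(-79) = 144 + 1472*(-79) = 144 - 116288 = -116144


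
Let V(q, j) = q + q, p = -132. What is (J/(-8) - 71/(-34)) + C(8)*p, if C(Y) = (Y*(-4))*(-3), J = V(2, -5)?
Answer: -215397/17 ≈ -12670.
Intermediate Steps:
V(q, j) = 2*q
J = 4 (J = 2*2 = 4)
C(Y) = 12*Y (C(Y) = -4*Y*(-3) = 12*Y)
(J/(-8) - 71/(-34)) + C(8)*p = (4/(-8) - 71/(-34)) + (12*8)*(-132) = (4*(-⅛) - 71*(-1/34)) + 96*(-132) = (-½ + 71/34) - 12672 = 27/17 - 12672 = -215397/17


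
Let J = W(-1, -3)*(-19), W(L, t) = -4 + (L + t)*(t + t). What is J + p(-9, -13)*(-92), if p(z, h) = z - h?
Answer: -748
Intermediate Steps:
W(L, t) = -4 + 2*t*(L + t) (W(L, t) = -4 + (L + t)*(2*t) = -4 + 2*t*(L + t))
J = -380 (J = (-4 + 2*(-3)² + 2*(-1)*(-3))*(-19) = (-4 + 2*9 + 6)*(-19) = (-4 + 18 + 6)*(-19) = 20*(-19) = -380)
J + p(-9, -13)*(-92) = -380 + (-9 - 1*(-13))*(-92) = -380 + (-9 + 13)*(-92) = -380 + 4*(-92) = -380 - 368 = -748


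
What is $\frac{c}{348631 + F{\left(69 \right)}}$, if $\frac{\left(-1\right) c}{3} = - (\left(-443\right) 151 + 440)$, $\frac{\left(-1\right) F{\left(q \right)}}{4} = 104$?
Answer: $- \frac{199359}{348215} \approx -0.57252$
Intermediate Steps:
$F{\left(q \right)} = -416$ ($F{\left(q \right)} = \left(-4\right) 104 = -416$)
$c = -199359$ ($c = - 3 \left(- (\left(-443\right) 151 + 440)\right) = - 3 \left(- (-66893 + 440)\right) = - 3 \left(\left(-1\right) \left(-66453\right)\right) = \left(-3\right) 66453 = -199359$)
$\frac{c}{348631 + F{\left(69 \right)}} = - \frac{199359}{348631 - 416} = - \frac{199359}{348215}$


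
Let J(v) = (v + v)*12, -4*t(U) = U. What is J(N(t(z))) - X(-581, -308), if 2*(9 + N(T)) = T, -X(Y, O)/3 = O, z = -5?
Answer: -1125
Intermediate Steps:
X(Y, O) = -3*O
t(U) = -U/4
N(T) = -9 + T/2
J(v) = 24*v (J(v) = (2*v)*12 = 24*v)
J(N(t(z))) - X(-581, -308) = 24*(-9 + (-¼*(-5))/2) - (-3)*(-308) = 24*(-9 + (½)*(5/4)) - 1*924 = 24*(-9 + 5/8) - 924 = 24*(-67/8) - 924 = -201 - 924 = -1125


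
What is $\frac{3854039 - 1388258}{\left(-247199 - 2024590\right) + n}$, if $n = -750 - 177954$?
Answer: $- \frac{821927}{816831} \approx -1.0062$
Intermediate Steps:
$n = -178704$ ($n = -750 - 177954 = -178704$)
$\frac{3854039 - 1388258}{\left(-247199 - 2024590\right) + n} = \frac{3854039 - 1388258}{\left(-247199 - 2024590\right) - 178704} = \frac{3854039 + \left(-1729029 + 340771\right)}{-2271789 - 178704} = \frac{3854039 - 1388258}{-2450493} = 2465781 \left(- \frac{1}{2450493}\right) = - \frac{821927}{816831}$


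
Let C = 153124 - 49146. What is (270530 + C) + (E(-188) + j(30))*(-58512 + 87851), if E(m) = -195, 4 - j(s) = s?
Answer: -6109411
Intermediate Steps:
j(s) = 4 - s
C = 103978
(270530 + C) + (E(-188) + j(30))*(-58512 + 87851) = (270530 + 103978) + (-195 + (4 - 1*30))*(-58512 + 87851) = 374508 + (-195 + (4 - 30))*29339 = 374508 + (-195 - 26)*29339 = 374508 - 221*29339 = 374508 - 6483919 = -6109411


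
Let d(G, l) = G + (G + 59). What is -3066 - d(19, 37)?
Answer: -3163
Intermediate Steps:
d(G, l) = 59 + 2*G (d(G, l) = G + (59 + G) = 59 + 2*G)
-3066 - d(19, 37) = -3066 - (59 + 2*19) = -3066 - (59 + 38) = -3066 - 1*97 = -3066 - 97 = -3163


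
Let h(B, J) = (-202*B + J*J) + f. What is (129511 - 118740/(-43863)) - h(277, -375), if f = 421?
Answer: 649489779/14621 ≈ 44422.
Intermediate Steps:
h(B, J) = 421 + J² - 202*B (h(B, J) = (-202*B + J*J) + 421 = (-202*B + J²) + 421 = (J² - 202*B) + 421 = 421 + J² - 202*B)
(129511 - 118740/(-43863)) - h(277, -375) = (129511 - 118740/(-43863)) - (421 + (-375)² - 202*277) = (129511 - 118740*(-1)/43863) - (421 + 140625 - 55954) = (129511 - 1*(-39580/14621)) - 1*85092 = (129511 + 39580/14621) - 85092 = 1893619911/14621 - 85092 = 649489779/14621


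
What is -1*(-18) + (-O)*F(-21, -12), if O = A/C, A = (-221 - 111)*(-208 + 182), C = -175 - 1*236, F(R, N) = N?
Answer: -32062/137 ≈ -234.03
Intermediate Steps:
C = -411 (C = -175 - 236 = -411)
A = 8632 (A = -332*(-26) = 8632)
O = -8632/411 (O = 8632/(-411) = 8632*(-1/411) = -8632/411 ≈ -21.002)
-1*(-18) + (-O)*F(-21, -12) = -1*(-18) - 1*(-8632/411)*(-12) = 18 + (8632/411)*(-12) = 18 - 34528/137 = -32062/137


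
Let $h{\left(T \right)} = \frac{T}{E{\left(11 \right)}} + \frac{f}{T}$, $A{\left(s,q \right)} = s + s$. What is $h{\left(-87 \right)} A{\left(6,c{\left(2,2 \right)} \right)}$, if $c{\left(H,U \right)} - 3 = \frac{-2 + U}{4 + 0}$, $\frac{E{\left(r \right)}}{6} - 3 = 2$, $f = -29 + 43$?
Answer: $- \frac{5326}{145} \approx -36.731$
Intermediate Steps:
$f = 14$
$E{\left(r \right)} = 30$ ($E{\left(r \right)} = 18 + 6 \cdot 2 = 18 + 12 = 30$)
$c{\left(H,U \right)} = \frac{5}{2} + \frac{U}{4}$ ($c{\left(H,U \right)} = 3 + \frac{-2 + U}{4 + 0} = 3 + \frac{-2 + U}{4} = 3 + \left(-2 + U\right) \frac{1}{4} = 3 + \left(- \frac{1}{2} + \frac{U}{4}\right) = \frac{5}{2} + \frac{U}{4}$)
$A{\left(s,q \right)} = 2 s$
$h{\left(T \right)} = \frac{14}{T} + \frac{T}{30}$ ($h{\left(T \right)} = \frac{T}{30} + \frac{14}{T} = \frac{14}{T} + \frac{T}{30}$)
$h{\left(-87 \right)} A{\left(6,c{\left(2,2 \right)} \right)} = \left(\frac{14}{-87} + \frac{1}{30} \left(-87\right)\right) 2 \cdot 6 = \left(14 \left(- \frac{1}{87}\right) - \frac{29}{10}\right) 12 = \left(- \frac{14}{87} - \frac{29}{10}\right) 12 = \left(- \frac{2663}{870}\right) 12 = - \frac{5326}{145}$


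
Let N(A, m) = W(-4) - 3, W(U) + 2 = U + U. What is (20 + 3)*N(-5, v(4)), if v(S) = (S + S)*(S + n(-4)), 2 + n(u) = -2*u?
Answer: -299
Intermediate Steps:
W(U) = -2 + 2*U (W(U) = -2 + (U + U) = -2 + 2*U)
n(u) = -2 - 2*u
v(S) = 2*S*(6 + S) (v(S) = (S + S)*(S + (-2 - 2*(-4))) = (2*S)*(S + (-2 + 8)) = (2*S)*(S + 6) = (2*S)*(6 + S) = 2*S*(6 + S))
N(A, m) = -13 (N(A, m) = (-2 + 2*(-4)) - 3 = (-2 - 8) - 3 = -10 - 3 = -13)
(20 + 3)*N(-5, v(4)) = (20 + 3)*(-13) = 23*(-13) = -299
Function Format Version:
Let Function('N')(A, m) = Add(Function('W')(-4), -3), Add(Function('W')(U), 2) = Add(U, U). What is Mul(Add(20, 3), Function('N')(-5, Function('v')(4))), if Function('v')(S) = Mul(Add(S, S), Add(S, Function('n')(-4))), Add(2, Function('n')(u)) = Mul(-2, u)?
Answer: -299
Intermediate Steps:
Function('W')(U) = Add(-2, Mul(2, U)) (Function('W')(U) = Add(-2, Add(U, U)) = Add(-2, Mul(2, U)))
Function('n')(u) = Add(-2, Mul(-2, u))
Function('v')(S) = Mul(2, S, Add(6, S)) (Function('v')(S) = Mul(Add(S, S), Add(S, Add(-2, Mul(-2, -4)))) = Mul(Mul(2, S), Add(S, Add(-2, 8))) = Mul(Mul(2, S), Add(S, 6)) = Mul(Mul(2, S), Add(6, S)) = Mul(2, S, Add(6, S)))
Function('N')(A, m) = -13 (Function('N')(A, m) = Add(Add(-2, Mul(2, -4)), -3) = Add(Add(-2, -8), -3) = Add(-10, -3) = -13)
Mul(Add(20, 3), Function('N')(-5, Function('v')(4))) = Mul(Add(20, 3), -13) = Mul(23, -13) = -299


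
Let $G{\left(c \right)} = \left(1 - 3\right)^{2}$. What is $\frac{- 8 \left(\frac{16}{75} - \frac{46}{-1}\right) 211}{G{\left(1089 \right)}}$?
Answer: $- \frac{1462652}{75} \approx -19502.0$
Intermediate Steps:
$G{\left(c \right)} = 4$ ($G{\left(c \right)} = \left(-2\right)^{2} = 4$)
$\frac{- 8 \left(\frac{16}{75} - \frac{46}{-1}\right) 211}{G{\left(1089 \right)}} = \frac{- 8 \left(\frac{16}{75} - \frac{46}{-1}\right) 211}{4} = - 8 \left(16 \cdot \frac{1}{75} - -46\right) 211 \cdot \frac{1}{4} = - 8 \left(\frac{16}{75} + 46\right) 211 \cdot \frac{1}{4} = \left(-8\right) \frac{3466}{75} \cdot 211 \cdot \frac{1}{4} = \left(- \frac{27728}{75}\right) 211 \cdot \frac{1}{4} = \left(- \frac{5850608}{75}\right) \frac{1}{4} = - \frac{1462652}{75}$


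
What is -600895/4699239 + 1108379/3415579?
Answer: 3156133480376/16050622044381 ≈ 0.19664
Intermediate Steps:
-600895/4699239 + 1108379/3415579 = 3156133480376/16050622044381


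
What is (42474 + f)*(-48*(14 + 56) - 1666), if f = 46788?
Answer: -448630812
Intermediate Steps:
(42474 + f)*(-48*(14 + 56) - 1666) = (42474 + 46788)*(-48*(14 + 56) - 1666) = 89262*(-48*70 - 1666) = 89262*(-3360 - 1666) = 89262*(-5026) = -448630812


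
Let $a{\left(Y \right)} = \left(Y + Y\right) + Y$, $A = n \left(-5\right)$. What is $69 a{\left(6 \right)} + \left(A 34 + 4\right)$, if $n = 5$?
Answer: $396$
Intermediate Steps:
$A = -25$ ($A = 5 \left(-5\right) = -25$)
$a{\left(Y \right)} = 3 Y$ ($a{\left(Y \right)} = 2 Y + Y = 3 Y$)
$69 a{\left(6 \right)} + \left(A 34 + 4\right) = 69 \cdot 3 \cdot 6 + \left(\left(-25\right) 34 + 4\right) = 69 \cdot 18 + \left(-850 + 4\right) = 1242 - 846 = 396$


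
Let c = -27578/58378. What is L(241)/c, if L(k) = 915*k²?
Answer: -1551223572735/13789 ≈ -1.1250e+8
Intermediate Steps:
c = -13789/29189 (c = -27578*1/58378 = -13789/29189 ≈ -0.47240)
L(241)/c = (915*241²)/(-13789/29189) = (915*58081)*(-29189/13789) = 53144115*(-29189/13789) = -1551223572735/13789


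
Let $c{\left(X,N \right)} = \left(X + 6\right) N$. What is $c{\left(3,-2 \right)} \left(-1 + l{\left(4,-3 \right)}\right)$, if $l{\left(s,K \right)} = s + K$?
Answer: $0$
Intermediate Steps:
$l{\left(s,K \right)} = K + s$
$c{\left(X,N \right)} = N \left(6 + X\right)$ ($c{\left(X,N \right)} = \left(6 + X\right) N = N \left(6 + X\right)$)
$c{\left(3,-2 \right)} \left(-1 + l{\left(4,-3 \right)}\right) = - 2 \left(6 + 3\right) \left(-1 + \left(-3 + 4\right)\right) = \left(-2\right) 9 \left(-1 + 1\right) = \left(-18\right) 0 = 0$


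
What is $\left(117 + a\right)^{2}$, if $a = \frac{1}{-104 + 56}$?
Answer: $\frac{31528225}{2304} \approx 13684.0$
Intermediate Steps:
$a = - \frac{1}{48}$ ($a = \frac{1}{-48} = - \frac{1}{48} \approx -0.020833$)
$\left(117 + a\right)^{2} = \left(117 - \frac{1}{48}\right)^{2} = \left(\frac{5615}{48}\right)^{2} = \frac{31528225}{2304}$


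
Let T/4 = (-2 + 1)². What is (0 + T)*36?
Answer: 144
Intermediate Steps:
T = 4 (T = 4*(-2 + 1)² = 4*(-1)² = 4*1 = 4)
(0 + T)*36 = (0 + 4)*36 = 4*36 = 144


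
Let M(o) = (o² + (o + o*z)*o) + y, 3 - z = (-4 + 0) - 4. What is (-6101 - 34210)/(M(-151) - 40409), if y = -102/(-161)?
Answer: -6490071/41216746 ≈ -0.15746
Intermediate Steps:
y = 102/161 (y = -102*(-1/161) = 102/161 ≈ 0.63354)
z = 11 (z = 3 - ((-4 + 0) - 4) = 3 - (-4 - 4) = 3 - 1*(-8) = 3 + 8 = 11)
M(o) = 102/161 + 13*o² (M(o) = (o² + (o + o*11)*o) + 102/161 = (o² + (o + 11*o)*o) + 102/161 = (o² + (12*o)*o) + 102/161 = (o² + 12*o²) + 102/161 = 13*o² + 102/161 = 102/161 + 13*o²)
(-6101 - 34210)/(M(-151) - 40409) = (-6101 - 34210)/((102/161 + 13*(-151)²) - 40409) = -40311/((102/161 + 13*22801) - 40409) = -40311/((102/161 + 296413) - 40409) = -40311/(47722595/161 - 40409) = -40311/41216746/161 = -40311*161/41216746 = -6490071/41216746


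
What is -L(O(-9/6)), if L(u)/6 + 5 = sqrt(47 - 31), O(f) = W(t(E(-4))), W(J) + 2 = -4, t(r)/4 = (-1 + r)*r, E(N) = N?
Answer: 6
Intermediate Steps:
t(r) = 4*r*(-1 + r) (t(r) = 4*((-1 + r)*r) = 4*(r*(-1 + r)) = 4*r*(-1 + r))
W(J) = -6 (W(J) = -2 - 4 = -6)
O(f) = -6
L(u) = -6 (L(u) = -30 + 6*sqrt(47 - 31) = -30 + 6*sqrt(16) = -30 + 6*4 = -30 + 24 = -6)
-L(O(-9/6)) = -1*(-6) = 6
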